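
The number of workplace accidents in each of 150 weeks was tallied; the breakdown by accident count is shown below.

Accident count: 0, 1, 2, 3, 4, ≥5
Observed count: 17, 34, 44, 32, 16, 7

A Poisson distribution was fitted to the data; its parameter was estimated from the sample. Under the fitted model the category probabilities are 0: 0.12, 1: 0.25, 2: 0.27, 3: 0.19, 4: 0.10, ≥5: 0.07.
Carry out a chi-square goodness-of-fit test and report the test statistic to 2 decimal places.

Expected counts E_i = n·p_i: 150×0.12 = 18, 150×0.25 = 37.5, 150×0.27 = 40.5, 150×0.19 = 28.5, 150×0.10 = 15, 150×0.07 = 10.5.
χ² = (17−18)²/18 + (34−37.5)²/37.5 + (44−40.5)²/40.5 + (32−28.5)²/28.5 + (16−15)²/15 + (7−10.5)²/10.5
   = 0.056 + 0.327 + 0.302 + 0.430 + 0.067 + 1.167
Sum = 2.35

2.35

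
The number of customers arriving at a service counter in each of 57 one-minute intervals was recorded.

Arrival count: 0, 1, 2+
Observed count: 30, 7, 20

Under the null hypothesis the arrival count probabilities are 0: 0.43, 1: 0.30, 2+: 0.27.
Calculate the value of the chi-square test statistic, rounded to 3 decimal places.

Expected counts E_i = n·p_i: 57×0.43 = 24.51, 57×0.30 = 17.1, 57×0.27 = 15.39.
0: (30 − 24.51)²/24.51 = 30.1401/24.51 = 1.2297
1: (7 − 17.1)²/17.1 = 102.01/17.1 = 5.9655
2+: (20 − 15.39)²/15.39 = 21.2521/15.39 = 1.3809
Sum = 8.576

8.576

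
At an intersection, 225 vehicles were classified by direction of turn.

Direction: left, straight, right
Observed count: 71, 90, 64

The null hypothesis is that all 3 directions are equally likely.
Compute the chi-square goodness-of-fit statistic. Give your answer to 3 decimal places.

4.827

Under H₀ each category has probability 1/3, so each expected count is 225/3 = 75.
left: (71 − 75)²/75 = 16/75 = 0.2133
straight: (90 − 75)²/75 = 225/75 = 3.0000
right: (64 − 75)²/75 = 121/75 = 1.6133
Sum = 4.827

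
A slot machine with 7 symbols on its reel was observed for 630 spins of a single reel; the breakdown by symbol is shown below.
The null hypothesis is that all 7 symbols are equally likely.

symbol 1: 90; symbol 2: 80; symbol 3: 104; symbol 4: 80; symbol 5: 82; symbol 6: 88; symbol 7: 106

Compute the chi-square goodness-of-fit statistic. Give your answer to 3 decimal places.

8.000

Under H₀ each category has probability 1/7, so each expected count is 630/7 = 90.
χ² = (90−90)²/90 + (80−90)²/90 + (104−90)²/90 + (80−90)²/90 + (82−90)²/90 + (88−90)²/90 + (106−90)²/90
   = 0.0000 + 1.1111 + 2.1778 + 1.1111 + 0.7111 + 0.0444 + 2.8444
Sum = 8.000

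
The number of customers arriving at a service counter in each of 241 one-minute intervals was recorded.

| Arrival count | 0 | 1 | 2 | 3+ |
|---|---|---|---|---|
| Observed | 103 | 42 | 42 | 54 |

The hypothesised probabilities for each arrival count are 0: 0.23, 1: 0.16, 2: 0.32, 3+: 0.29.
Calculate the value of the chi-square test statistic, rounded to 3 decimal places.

Expected counts E_i = n·p_i: 241×0.23 = 55.43, 241×0.16 = 38.56, 241×0.32 = 77.12, 241×0.29 = 69.89.
χ² = (103−55.43)²/55.43 + (42−38.56)²/38.56 + (42−77.12)²/77.12 + (54−69.89)²/69.89
   = 40.8246 + 0.3069 + 15.9934 + 3.6127
Sum = 60.738

60.738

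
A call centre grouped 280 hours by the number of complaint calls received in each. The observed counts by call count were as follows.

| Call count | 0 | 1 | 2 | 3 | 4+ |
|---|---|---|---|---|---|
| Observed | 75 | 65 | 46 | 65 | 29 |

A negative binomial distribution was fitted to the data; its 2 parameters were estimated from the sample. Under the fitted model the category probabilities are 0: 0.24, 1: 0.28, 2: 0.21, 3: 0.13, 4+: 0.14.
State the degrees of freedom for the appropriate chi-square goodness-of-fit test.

There are k = 5 categories and 2 parameters estimated from the data, so df = 5 − 1 − 2 = 2.

2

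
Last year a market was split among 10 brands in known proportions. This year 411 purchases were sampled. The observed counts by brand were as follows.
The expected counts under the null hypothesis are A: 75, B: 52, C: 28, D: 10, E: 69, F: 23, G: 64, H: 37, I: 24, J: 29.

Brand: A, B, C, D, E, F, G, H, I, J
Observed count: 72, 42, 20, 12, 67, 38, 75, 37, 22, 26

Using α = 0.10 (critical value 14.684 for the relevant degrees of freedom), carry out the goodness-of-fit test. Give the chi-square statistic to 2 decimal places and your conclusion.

16.94; reject

χ² = (72−75)²/75 + (42−52)²/52 + (20−28)²/28 + (12−10)²/10 + (67−69)²/69 + (38−23)²/23 + (75−64)²/64 + (37−37)²/37 + (22−24)²/24 + (26−29)²/29
   = 0.120 + 1.923 + 2.286 + 0.400 + 0.058 + 9.783 + 1.891 + 0.000 + 0.167 + 0.310
Sum = 16.94
df = 9. Since 16.94 > 14.684, we reject H₀.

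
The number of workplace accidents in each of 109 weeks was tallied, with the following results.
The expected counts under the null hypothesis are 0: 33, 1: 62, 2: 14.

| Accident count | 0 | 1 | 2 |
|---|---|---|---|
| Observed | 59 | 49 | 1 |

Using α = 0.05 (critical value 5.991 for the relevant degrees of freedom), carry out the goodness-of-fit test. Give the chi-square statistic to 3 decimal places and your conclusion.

χ² = (59−33)²/33 + (49−62)²/62 + (1−14)²/14
   = 20.4848 + 2.7258 + 12.0714
Sum = 35.282
df = 2. Since 35.282 > 5.991, we reject H₀.

35.282; reject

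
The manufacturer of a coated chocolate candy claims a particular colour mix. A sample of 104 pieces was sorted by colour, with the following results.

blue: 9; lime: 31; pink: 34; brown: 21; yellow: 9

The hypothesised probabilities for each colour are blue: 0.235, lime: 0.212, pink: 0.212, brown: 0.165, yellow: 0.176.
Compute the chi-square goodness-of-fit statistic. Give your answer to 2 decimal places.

Expected counts E_i = n·p_i: 104×0.235 = 24.44, 104×0.212 = 22.048, 104×0.212 = 22.048, 104×0.165 = 17.16, 104×0.176 = 18.304.
χ² = (9−24.44)²/24.44 + (31−22.048)²/22.048 + (34−22.048)²/22.048 + (21−17.16)²/17.16 + (9−18.304)²/18.304
   = 9.754 + 3.635 + 6.479 + 0.859 + 4.729
Sum = 25.46

25.46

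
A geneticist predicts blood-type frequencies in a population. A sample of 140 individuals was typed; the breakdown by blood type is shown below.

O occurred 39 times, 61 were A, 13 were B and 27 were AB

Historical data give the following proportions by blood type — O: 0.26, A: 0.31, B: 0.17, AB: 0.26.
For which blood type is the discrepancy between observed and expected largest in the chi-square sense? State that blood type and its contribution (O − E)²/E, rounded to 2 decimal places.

Expected counts E_i = n·p_i: 140×0.26 = 36.4, 140×0.31 = 43.4, 140×0.17 = 23.8, 140×0.26 = 36.4.
O: (39 − 36.4)²/36.4 = 6.76/36.4 = 0.186
A: (61 − 43.4)²/43.4 = 309.76/43.4 = 7.137
B: (13 − 23.8)²/23.8 = 116.64/23.8 = 4.901
AB: (27 − 36.4)²/36.4 = 88.36/36.4 = 2.427
The largest term is for A: 7.14.

A, 7.14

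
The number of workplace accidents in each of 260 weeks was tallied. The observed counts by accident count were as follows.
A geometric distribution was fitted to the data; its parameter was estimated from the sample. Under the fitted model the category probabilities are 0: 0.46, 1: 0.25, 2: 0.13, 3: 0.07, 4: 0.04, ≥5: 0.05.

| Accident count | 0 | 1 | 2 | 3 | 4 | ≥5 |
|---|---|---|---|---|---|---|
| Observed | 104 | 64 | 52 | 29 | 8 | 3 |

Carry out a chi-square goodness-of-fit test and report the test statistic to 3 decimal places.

Expected counts E_i = n·p_i: 260×0.46 = 119.6, 260×0.25 = 65, 260×0.13 = 33.8, 260×0.07 = 18.2, 260×0.04 = 10.4, 260×0.05 = 13.
0: (104 − 119.6)²/119.6 = 243.36/119.6 = 2.0348
1: (64 − 65)²/65 = 1/65 = 0.0154
2: (52 − 33.8)²/33.8 = 331.24/33.8 = 9.8000
3: (29 − 18.2)²/18.2 = 116.64/18.2 = 6.4088
4: (8 − 10.4)²/10.4 = 5.76/10.4 = 0.5538
≥5: (3 − 13)²/13 = 100/13 = 7.6923
Sum = 26.505

26.505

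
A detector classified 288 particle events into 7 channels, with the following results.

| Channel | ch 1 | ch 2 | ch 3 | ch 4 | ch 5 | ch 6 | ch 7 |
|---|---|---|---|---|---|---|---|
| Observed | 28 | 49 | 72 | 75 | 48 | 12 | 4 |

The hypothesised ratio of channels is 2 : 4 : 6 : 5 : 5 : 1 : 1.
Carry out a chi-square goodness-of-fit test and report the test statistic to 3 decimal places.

12.171

Ratio total = 24. Expected counts: 288×2/24 = 24, 288×4/24 = 48, 288×6/24 = 72, 288×5/24 = 60, 288×5/24 = 60, 288×1/24 = 12, 288×1/24 = 12.
χ² = (28−24)²/24 + (49−48)²/48 + (72−72)²/72 + (75−60)²/60 + (48−60)²/60 + (12−12)²/12 + (4−12)²/12
   = 0.6667 + 0.0208 + 0.0000 + 3.7500 + 2.4000 + 0.0000 + 5.3333
Sum = 12.171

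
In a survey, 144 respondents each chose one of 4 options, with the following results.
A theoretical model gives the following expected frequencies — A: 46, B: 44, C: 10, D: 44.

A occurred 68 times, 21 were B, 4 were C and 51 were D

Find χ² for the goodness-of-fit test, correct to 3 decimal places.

27.258

χ² = (68−46)²/46 + (21−44)²/44 + (4−10)²/10 + (51−44)²/44
   = 10.5217 + 12.0227 + 3.6000 + 1.1136
Sum = 27.258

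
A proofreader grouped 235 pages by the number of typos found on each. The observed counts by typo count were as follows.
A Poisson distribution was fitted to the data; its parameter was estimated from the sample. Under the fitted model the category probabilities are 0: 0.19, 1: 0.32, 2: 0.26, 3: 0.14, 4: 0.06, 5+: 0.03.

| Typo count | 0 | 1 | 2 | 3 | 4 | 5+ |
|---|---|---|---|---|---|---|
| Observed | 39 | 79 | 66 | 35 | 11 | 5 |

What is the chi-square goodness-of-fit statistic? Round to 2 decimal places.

2.71

Expected counts E_i = n·p_i: 235×0.19 = 44.65, 235×0.32 = 75.2, 235×0.26 = 61.1, 235×0.14 = 32.9, 235×0.06 = 14.1, 235×0.03 = 7.05.
cat         O        E   (O−E)²/E
0          39    44.65      0.715
1          79     75.2      0.192
2          66     61.1      0.393
3          35     32.9      0.134
4          11     14.1      0.682
5+          5     7.05      0.596
Sum = 2.71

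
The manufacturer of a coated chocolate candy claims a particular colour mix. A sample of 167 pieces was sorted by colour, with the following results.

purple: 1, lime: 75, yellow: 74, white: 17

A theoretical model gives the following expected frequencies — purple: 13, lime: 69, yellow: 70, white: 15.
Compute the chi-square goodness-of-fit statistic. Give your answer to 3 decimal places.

12.094

purple: (1 − 13)²/13 = 144/13 = 11.0769
lime: (75 − 69)²/69 = 36/69 = 0.5217
yellow: (74 − 70)²/70 = 16/70 = 0.2286
white: (17 − 15)²/15 = 4/15 = 0.2667
Sum = 12.094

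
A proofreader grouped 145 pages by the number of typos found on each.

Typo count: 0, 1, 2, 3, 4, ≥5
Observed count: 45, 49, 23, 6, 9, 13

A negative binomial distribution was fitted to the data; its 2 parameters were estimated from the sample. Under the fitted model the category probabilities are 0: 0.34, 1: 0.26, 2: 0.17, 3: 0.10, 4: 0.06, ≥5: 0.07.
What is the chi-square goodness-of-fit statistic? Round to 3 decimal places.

Expected counts E_i = n·p_i: 145×0.34 = 49.3, 145×0.26 = 37.7, 145×0.17 = 24.65, 145×0.10 = 14.5, 145×0.06 = 8.7, 145×0.07 = 10.15.
0: (45 − 49.3)²/49.3 = 18.49/49.3 = 0.3751
1: (49 − 37.7)²/37.7 = 127.69/37.7 = 3.3870
2: (23 − 24.65)²/24.65 = 2.7225/24.65 = 0.1104
3: (6 − 14.5)²/14.5 = 72.25/14.5 = 4.9828
4: (9 − 8.7)²/8.7 = 0.09/8.7 = 0.0103
≥5: (13 − 10.15)²/10.15 = 8.1225/10.15 = 0.8002
Sum = 9.666

9.666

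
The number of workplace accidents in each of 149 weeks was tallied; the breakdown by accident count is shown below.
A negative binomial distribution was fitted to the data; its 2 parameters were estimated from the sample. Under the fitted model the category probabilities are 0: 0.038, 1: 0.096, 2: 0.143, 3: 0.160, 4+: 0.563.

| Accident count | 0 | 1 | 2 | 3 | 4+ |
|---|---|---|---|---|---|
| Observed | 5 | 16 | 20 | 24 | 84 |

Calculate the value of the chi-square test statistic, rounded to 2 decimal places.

Expected counts E_i = n·p_i: 149×0.038 = 5.662, 149×0.096 = 14.304, 149×0.143 = 21.307, 149×0.160 = 23.84, 149×0.563 = 83.887.
0: (5 − 5.662)²/5.662 = 0.438244/5.662 = 0.077
1: (16 − 14.304)²/14.304 = 2.876416/14.304 = 0.201
2: (20 − 21.307)²/21.307 = 1.708249/21.307 = 0.080
3: (24 − 23.84)²/23.84 = 0.0256/23.84 = 0.001
4+: (84 − 83.887)²/83.887 = 0.012769/83.887 = 0.000
Sum = 0.36

0.36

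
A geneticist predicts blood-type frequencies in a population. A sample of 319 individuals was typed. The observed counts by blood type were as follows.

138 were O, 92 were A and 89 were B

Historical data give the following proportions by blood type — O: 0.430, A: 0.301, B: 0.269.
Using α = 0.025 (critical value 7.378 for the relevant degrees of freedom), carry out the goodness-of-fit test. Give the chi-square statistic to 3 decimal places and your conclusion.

0.292; do not reject

Expected counts E_i = n·p_i: 319×0.430 = 137.17, 319×0.301 = 96.019, 319×0.269 = 85.811.
O: (138 − 137.17)²/137.17 = 0.6889/137.17 = 0.0050
A: (92 − 96.019)²/96.019 = 16.152361/96.019 = 0.1682
B: (89 − 85.811)²/85.811 = 10.169721/85.811 = 0.1185
Sum = 0.292
df = 2. Since 0.292 < 7.378, we do not reject H₀.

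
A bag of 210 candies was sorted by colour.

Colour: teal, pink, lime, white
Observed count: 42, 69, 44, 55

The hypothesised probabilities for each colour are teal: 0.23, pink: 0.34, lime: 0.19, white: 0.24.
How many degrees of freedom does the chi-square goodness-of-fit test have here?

There are k = 4 categories and no parameters were estimated from the data, so df = 4 − 1 = 3.

3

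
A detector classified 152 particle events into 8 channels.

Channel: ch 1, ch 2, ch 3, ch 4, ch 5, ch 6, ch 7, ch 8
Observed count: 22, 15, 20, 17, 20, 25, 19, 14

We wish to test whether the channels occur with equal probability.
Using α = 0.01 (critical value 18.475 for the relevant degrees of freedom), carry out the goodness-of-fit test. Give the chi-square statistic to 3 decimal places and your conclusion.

4.842; do not reject

Under H₀ each category has probability 1/8, so each expected count is 152/8 = 19.
cat         O        E   (O−E)²/E
ch 1       22       19     0.4737
ch 2       15       19     0.8421
ch 3       20       19     0.0526
ch 4       17       19     0.2105
ch 5       20       19     0.0526
ch 6       25       19     1.8947
ch 7       19       19     0.0000
ch 8       14       19     1.3158
Sum = 4.842
df = 7. Since 4.842 < 18.475, we do not reject H₀.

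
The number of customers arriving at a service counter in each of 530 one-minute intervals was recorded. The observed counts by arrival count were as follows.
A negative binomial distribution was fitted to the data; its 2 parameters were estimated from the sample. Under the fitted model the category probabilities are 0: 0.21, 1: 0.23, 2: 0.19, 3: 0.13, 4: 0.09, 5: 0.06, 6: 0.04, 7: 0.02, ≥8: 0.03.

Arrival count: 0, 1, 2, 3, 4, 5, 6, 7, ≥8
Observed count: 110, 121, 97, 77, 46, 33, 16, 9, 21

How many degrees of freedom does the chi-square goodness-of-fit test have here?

There are k = 9 categories and 2 parameters estimated from the data, so df = 9 − 1 − 2 = 6.

6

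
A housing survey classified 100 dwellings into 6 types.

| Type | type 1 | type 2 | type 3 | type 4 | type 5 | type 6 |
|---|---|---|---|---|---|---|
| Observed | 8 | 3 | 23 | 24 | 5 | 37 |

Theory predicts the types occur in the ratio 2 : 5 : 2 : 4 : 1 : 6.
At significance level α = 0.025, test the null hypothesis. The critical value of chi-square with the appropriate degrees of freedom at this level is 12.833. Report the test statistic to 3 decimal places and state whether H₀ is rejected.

39.093; reject

Ratio total = 20. Expected counts: 100×2/20 = 10, 100×5/20 = 25, 100×2/20 = 10, 100×4/20 = 20, 100×1/20 = 5, 100×6/20 = 30.
type 1: (8 − 10)²/10 = 4/10 = 0.4000
type 2: (3 − 25)²/25 = 484/25 = 19.3600
type 3: (23 − 10)²/10 = 169/10 = 16.9000
type 4: (24 − 20)²/20 = 16/20 = 0.8000
type 5: (5 − 5)²/5 = 0/5 = 0.0000
type 6: (37 − 30)²/30 = 49/30 = 1.6333
Sum = 39.093
df = 5. Since 39.093 > 12.833, we reject H₀.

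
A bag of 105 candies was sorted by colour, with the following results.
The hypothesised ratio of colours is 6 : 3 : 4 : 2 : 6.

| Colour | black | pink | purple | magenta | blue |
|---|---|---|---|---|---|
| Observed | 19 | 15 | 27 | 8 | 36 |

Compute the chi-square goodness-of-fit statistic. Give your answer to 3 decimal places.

Ratio total = 21. Expected counts: 105×6/21 = 30, 105×3/21 = 15, 105×4/21 = 20, 105×2/21 = 10, 105×6/21 = 30.
black: (19 − 30)²/30 = 121/30 = 4.0333
pink: (15 − 15)²/15 = 0/15 = 0.0000
purple: (27 − 20)²/20 = 49/20 = 2.4500
magenta: (8 − 10)²/10 = 4/10 = 0.4000
blue: (36 − 30)²/30 = 36/30 = 1.2000
Sum = 8.083

8.083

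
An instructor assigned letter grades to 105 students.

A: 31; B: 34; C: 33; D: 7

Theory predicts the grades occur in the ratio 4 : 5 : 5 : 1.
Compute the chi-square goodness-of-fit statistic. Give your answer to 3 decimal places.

Ratio total = 15. Expected counts: 105×4/15 = 28, 105×5/15 = 35, 105×5/15 = 35, 105×1/15 = 7.
cat         O        E   (O−E)²/E
A          31       28     0.3214
B          34       35     0.0286
C          33       35     0.1143
D           7        7     0.0000
Sum = 0.464

0.464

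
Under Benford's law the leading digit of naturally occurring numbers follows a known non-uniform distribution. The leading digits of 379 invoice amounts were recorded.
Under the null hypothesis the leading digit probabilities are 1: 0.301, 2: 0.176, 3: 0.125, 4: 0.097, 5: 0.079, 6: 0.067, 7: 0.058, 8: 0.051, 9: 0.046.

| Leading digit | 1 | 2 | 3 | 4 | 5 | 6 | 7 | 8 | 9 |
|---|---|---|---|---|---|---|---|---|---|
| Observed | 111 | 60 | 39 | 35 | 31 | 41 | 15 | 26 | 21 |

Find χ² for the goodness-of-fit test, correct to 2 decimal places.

Expected counts E_i = n·p_i: 379×0.301 = 114.079, 379×0.176 = 66.704, 379×0.125 = 47.375, 379×0.097 = 36.763, 379×0.079 = 29.941, 379×0.067 = 25.393, 379×0.058 = 21.982, 379×0.051 = 19.329, 379×0.046 = 17.434.
cat         O        E   (O−E)²/E
1         111  114.079      0.083
2          60   66.704      0.674
3          39   47.375      1.481
4          35   36.763      0.085
5          31   29.941      0.037
6          41   25.393      9.592
7          15   21.982      2.218
8          26   19.329      2.302
9          21   17.434      0.729
Sum = 17.20

17.20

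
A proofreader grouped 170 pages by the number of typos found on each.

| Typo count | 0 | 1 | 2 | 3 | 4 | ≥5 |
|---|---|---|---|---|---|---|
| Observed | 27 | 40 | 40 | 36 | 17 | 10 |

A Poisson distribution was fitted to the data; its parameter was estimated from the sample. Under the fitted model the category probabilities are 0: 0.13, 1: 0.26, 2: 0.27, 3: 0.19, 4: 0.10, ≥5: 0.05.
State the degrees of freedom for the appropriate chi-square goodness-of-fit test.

4

There are k = 6 categories and 1 parameter estimated from the data, so df = 6 − 1 − 1 = 4.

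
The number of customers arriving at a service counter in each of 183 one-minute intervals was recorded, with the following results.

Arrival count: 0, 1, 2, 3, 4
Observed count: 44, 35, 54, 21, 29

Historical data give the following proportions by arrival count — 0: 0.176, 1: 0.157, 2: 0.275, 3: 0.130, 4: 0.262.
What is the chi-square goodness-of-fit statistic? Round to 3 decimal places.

Expected counts E_i = n·p_i: 183×0.176 = 32.208, 183×0.157 = 28.731, 183×0.275 = 50.325, 183×0.130 = 23.79, 183×0.262 = 47.946.
χ² = (44−32.208)²/32.208 + (35−28.731)²/28.731 + (54−50.325)²/50.325 + (21−23.79)²/23.79 + (29−47.946)²/47.946
   = 4.3173 + 1.3679 + 0.2684 + 0.3272 + 7.4866
Sum = 13.767

13.767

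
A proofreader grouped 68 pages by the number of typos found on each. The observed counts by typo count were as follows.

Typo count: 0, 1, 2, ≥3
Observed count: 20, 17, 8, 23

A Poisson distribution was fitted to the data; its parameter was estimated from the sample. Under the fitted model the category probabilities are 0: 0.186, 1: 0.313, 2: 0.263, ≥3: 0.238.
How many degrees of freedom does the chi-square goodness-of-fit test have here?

There are k = 4 categories and 1 parameter estimated from the data, so df = 4 − 1 − 1 = 2.

2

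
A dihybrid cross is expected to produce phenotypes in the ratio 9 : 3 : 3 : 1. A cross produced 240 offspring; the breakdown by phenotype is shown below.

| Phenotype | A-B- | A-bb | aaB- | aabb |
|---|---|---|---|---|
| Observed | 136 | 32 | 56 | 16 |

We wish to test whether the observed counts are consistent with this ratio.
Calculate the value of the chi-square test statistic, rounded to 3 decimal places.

Ratio total = 16. Expected counts: 240×9/16 = 135, 240×3/16 = 45, 240×3/16 = 45, 240×1/16 = 15.
χ² = (136−135)²/135 + (32−45)²/45 + (56−45)²/45 + (16−15)²/15
   = 0.0074 + 3.7556 + 2.6889 + 0.0667
Sum = 6.519

6.519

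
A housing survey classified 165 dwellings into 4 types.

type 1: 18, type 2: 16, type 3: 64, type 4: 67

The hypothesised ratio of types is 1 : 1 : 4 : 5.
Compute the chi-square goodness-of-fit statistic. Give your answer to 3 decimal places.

Ratio total = 11. Expected counts: 165×1/11 = 15, 165×1/11 = 15, 165×4/11 = 60, 165×5/11 = 75.
cat         O        E   (O−E)²/E
type 1     18       15     0.6000
type 2     16       15     0.0667
type 3     64       60     0.2667
type 4     67       75     0.8533
Sum = 1.787

1.787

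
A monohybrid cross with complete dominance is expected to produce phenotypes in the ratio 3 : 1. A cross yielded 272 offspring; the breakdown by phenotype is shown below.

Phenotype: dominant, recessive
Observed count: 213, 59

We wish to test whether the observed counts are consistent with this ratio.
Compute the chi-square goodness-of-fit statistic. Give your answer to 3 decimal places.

Ratio total = 4. Expected counts: 272×3/4 = 204, 272×1/4 = 68.
χ² = (213−204)²/204 + (59−68)²/68
   = 0.3971 + 1.1912
Sum = 1.588

1.588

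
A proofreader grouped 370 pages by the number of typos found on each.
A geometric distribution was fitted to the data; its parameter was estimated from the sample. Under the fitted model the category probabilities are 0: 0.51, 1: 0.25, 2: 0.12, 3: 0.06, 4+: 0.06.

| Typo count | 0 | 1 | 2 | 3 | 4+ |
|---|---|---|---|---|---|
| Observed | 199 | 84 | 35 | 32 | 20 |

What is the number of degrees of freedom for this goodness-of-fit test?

There are k = 5 categories and 1 parameter estimated from the data, so df = 5 − 1 − 1 = 3.

3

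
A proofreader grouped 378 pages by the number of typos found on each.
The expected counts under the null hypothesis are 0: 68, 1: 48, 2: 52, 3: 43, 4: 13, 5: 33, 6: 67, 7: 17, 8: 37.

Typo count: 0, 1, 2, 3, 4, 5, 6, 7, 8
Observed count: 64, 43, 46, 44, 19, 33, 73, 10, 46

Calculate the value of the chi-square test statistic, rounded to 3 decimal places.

9.850

cat         O        E   (O−E)²/E
0          64       68     0.2353
1          43       48     0.5208
2          46       52     0.6923
3          44       43     0.0233
4          19       13     2.7692
5          33       33     0.0000
6          73       67     0.5373
7          10       17     2.8824
8          46       37     2.1892
Sum = 9.850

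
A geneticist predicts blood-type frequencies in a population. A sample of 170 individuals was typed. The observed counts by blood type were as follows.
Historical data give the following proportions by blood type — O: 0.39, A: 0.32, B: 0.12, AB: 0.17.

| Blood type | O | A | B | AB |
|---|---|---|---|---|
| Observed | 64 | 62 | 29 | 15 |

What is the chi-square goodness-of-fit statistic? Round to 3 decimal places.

11.453

Expected counts E_i = n·p_i: 170×0.39 = 66.3, 170×0.32 = 54.4, 170×0.12 = 20.4, 170×0.17 = 28.9.
O: (64 − 66.3)²/66.3 = 5.29/66.3 = 0.0798
A: (62 − 54.4)²/54.4 = 57.76/54.4 = 1.0618
B: (29 − 20.4)²/20.4 = 73.96/20.4 = 3.6255
AB: (15 − 28.9)²/28.9 = 193.21/28.9 = 6.6855
Sum = 11.453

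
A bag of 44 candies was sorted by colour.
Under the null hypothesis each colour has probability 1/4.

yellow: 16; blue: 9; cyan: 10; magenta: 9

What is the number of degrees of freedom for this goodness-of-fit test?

There are k = 4 categories and no parameters were estimated from the data, so df = 4 − 1 = 3.

3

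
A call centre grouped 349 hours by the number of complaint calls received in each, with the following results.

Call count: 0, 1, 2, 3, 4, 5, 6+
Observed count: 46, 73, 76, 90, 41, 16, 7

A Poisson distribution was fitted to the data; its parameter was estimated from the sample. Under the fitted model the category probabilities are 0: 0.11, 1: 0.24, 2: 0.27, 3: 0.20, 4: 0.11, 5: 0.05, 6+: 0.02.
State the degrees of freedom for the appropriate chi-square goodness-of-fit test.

5

There are k = 7 categories and 1 parameter estimated from the data, so df = 7 − 1 − 1 = 5.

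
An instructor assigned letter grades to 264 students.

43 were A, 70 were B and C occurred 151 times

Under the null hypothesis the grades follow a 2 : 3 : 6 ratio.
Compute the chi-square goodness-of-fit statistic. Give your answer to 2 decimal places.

Ratio total = 11. Expected counts: 264×2/11 = 48, 264×3/11 = 72, 264×6/11 = 144.
A: (43 − 48)²/48 = 25/48 = 0.521
B: (70 − 72)²/72 = 4/72 = 0.056
C: (151 − 144)²/144 = 49/144 = 0.340
Sum = 0.92

0.92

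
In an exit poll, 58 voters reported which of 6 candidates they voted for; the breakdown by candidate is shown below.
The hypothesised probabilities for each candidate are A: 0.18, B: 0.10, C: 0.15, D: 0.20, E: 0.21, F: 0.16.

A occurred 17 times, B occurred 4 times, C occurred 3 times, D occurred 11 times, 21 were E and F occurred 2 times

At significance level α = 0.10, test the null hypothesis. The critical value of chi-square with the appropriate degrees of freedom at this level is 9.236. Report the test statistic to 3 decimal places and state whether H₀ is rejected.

20.544; reject

Expected counts E_i = n·p_i: 58×0.18 = 10.44, 58×0.10 = 5.8, 58×0.15 = 8.7, 58×0.20 = 11.6, 58×0.21 = 12.18, 58×0.16 = 9.28.
χ² = (17−10.44)²/10.44 + (4−5.8)²/5.8 + (3−8.7)²/8.7 + (11−11.6)²/11.6 + (21−12.18)²/12.18 + (2−9.28)²/9.28
   = 4.1220 + 0.5586 + 3.7345 + 0.0310 + 6.3869 + 5.7110
Sum = 20.544
df = 5. Since 20.544 > 9.236, we reject H₀.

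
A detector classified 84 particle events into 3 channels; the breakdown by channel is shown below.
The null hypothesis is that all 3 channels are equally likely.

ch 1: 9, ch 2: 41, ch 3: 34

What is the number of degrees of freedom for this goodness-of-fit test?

There are k = 3 categories and no parameters were estimated from the data, so df = 3 − 1 = 2.

2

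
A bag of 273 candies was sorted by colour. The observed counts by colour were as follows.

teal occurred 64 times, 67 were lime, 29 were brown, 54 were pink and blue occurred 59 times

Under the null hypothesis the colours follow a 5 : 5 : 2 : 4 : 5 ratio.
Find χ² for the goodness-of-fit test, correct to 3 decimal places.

1.054

Ratio total = 21. Expected counts: 273×5/21 = 65, 273×5/21 = 65, 273×2/21 = 26, 273×4/21 = 52, 273×5/21 = 65.
cat         O        E   (O−E)²/E
teal       64       65     0.0154
lime       67       65     0.0615
brown      29       26     0.3462
pink       54       52     0.0769
blue       59       65     0.5538
Sum = 1.054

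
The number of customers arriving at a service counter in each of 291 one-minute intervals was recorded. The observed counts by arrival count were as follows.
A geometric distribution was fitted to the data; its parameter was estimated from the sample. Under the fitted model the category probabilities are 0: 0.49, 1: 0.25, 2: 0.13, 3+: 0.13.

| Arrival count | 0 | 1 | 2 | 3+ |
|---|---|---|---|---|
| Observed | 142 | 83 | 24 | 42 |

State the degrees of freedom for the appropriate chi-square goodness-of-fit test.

2

There are k = 4 categories and 1 parameter estimated from the data, so df = 4 − 1 − 1 = 2.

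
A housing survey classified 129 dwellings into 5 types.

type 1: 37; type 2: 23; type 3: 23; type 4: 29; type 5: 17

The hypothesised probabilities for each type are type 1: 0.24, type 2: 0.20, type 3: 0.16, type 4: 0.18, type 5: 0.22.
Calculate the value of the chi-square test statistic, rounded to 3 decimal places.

7.754

Expected counts E_i = n·p_i: 129×0.24 = 30.96, 129×0.20 = 25.8, 129×0.16 = 20.64, 129×0.18 = 23.22, 129×0.22 = 28.38.
cat         O        E   (O−E)²/E
type 1     37    30.96     1.1783
type 2     23     25.8     0.3039
type 3     23    20.64     0.2698
type 4     29    23.22     1.4388
type 5     17    28.38     4.5632
Sum = 7.754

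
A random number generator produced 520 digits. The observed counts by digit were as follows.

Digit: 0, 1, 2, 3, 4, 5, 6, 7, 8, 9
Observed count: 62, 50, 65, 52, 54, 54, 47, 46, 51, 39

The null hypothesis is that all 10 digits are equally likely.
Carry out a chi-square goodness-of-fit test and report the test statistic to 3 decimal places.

Expected count for each of the 10 categories: 520/10 = 52.
χ² = (62−52)²/52 + (50−52)²/52 + (65−52)²/52 + (52−52)²/52 + (54−52)²/52 + (54−52)²/52 + (47−52)²/52 + (46−52)²/52 + (51−52)²/52 + (39−52)²/52
   = 1.9231 + 0.0769 + 3.2500 + 0.0000 + 0.0769 + 0.0769 + 0.4808 + 0.6923 + 0.0192 + 3.2500
Sum = 9.846

9.846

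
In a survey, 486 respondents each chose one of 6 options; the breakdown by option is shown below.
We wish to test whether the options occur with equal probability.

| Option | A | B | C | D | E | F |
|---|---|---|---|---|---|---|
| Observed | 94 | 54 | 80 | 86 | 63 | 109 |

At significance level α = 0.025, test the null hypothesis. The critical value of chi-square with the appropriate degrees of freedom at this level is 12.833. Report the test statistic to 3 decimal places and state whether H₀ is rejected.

25.086; reject

Expected count for each of the 6 categories: 486/6 = 81.
A: (94 − 81)²/81 = 169/81 = 2.0864
B: (54 − 81)²/81 = 729/81 = 9.0000
C: (80 − 81)²/81 = 1/81 = 0.0123
D: (86 − 81)²/81 = 25/81 = 0.3086
E: (63 − 81)²/81 = 324/81 = 4.0000
F: (109 − 81)²/81 = 784/81 = 9.6790
Sum = 25.086
df = 5. Since 25.086 > 12.833, we reject H₀.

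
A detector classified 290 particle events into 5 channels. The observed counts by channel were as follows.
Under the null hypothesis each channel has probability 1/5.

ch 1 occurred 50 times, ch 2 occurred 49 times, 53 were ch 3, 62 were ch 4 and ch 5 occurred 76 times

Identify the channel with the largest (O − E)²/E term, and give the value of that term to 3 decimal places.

Under H₀ each category has probability 1/5, so each expected count is 290/5 = 58.
cat         O        E   (O−E)²/E
ch 1       50       58     1.1034
ch 2       49       58     1.3966
ch 3       53       58     0.4310
ch 4       62       58     0.2759
ch 5       76       58     5.5862
The largest term is for ch 5: 5.586.

ch 5, 5.586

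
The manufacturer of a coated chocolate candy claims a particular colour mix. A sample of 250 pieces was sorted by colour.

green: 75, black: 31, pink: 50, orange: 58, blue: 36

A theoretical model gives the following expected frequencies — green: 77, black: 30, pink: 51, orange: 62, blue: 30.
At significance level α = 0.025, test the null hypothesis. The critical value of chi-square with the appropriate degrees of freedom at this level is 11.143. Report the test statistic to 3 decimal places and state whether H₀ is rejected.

cat         O        E   (O−E)²/E
green      75       77     0.0519
black      31       30     0.0333
pink       50       51     0.0196
orange     58       62     0.2581
blue       36       30     1.2000
Sum = 1.563
df = 4. Since 1.563 < 11.143, we do not reject H₀.

1.563; do not reject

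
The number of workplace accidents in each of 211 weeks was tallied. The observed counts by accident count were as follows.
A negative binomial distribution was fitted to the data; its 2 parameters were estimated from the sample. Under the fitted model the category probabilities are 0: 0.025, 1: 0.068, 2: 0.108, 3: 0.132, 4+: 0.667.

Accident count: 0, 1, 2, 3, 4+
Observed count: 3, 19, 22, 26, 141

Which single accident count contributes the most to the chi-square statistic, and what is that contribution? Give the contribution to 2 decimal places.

1, 1.51

Expected counts E_i = n·p_i: 211×0.025 = 5.275, 211×0.068 = 14.348, 211×0.108 = 22.788, 211×0.132 = 27.852, 211×0.667 = 140.737.
χ² = (3−5.275)²/5.275 + (19−14.348)²/14.348 + (22−22.788)²/22.788 + (26−27.852)²/27.852 + (141−140.737)²/140.737
   = 0.981 + 1.508 + 0.027 + 0.123 + 0.000
The largest term is for 1: 1.51.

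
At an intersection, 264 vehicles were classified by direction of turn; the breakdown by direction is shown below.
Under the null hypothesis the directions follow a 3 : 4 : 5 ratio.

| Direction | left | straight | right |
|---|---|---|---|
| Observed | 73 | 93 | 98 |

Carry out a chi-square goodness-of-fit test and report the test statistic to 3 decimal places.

Ratio total = 12. Expected counts: 264×3/12 = 66, 264×4/12 = 88, 264×5/12 = 110.
cat           O        E   (O−E)²/E
left         73       66     0.7424
straight     93       88     0.2841
right        98      110     1.3091
Sum = 2.336

2.336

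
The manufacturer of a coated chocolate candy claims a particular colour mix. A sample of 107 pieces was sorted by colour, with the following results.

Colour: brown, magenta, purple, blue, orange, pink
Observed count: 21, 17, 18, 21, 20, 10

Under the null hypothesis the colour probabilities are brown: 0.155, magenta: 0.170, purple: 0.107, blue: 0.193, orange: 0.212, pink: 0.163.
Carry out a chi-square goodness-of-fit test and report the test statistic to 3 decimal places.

8.500

Expected counts E_i = n·p_i: 107×0.155 = 16.585, 107×0.170 = 18.19, 107×0.107 = 11.449, 107×0.193 = 20.651, 107×0.212 = 22.684, 107×0.163 = 17.441.
χ² = (21−16.585)²/16.585 + (17−18.19)²/18.19 + (18−11.449)²/11.449 + (21−20.651)²/20.651 + (20−22.684)²/22.684 + (10−17.441)²/17.441
   = 1.1753 + 0.0779 + 3.7484 + 0.0059 + 0.3176 + 3.1746
Sum = 8.500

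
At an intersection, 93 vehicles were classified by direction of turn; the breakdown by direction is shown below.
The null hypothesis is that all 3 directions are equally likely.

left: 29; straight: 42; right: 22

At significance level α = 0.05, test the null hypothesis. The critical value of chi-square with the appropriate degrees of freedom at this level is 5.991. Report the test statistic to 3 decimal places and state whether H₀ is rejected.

6.645; reject

Expected count for each of the 3 categories: 93/3 = 31.
left: (29 − 31)²/31 = 4/31 = 0.1290
straight: (42 − 31)²/31 = 121/31 = 3.9032
right: (22 − 31)²/31 = 81/31 = 2.6129
Sum = 6.645
df = 2. Since 6.645 > 5.991, we reject H₀.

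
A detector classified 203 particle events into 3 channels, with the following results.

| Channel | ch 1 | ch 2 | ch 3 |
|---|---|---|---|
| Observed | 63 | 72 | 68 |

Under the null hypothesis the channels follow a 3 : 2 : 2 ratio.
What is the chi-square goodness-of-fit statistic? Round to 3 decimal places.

Ratio total = 7. Expected counts: 203×3/7 = 87, 203×2/7 = 58, 203×2/7 = 58.
ch 1: (63 − 87)²/87 = 576/87 = 6.6207
ch 2: (72 − 58)²/58 = 196/58 = 3.3793
ch 3: (68 − 58)²/58 = 100/58 = 1.7241
Sum = 11.724

11.724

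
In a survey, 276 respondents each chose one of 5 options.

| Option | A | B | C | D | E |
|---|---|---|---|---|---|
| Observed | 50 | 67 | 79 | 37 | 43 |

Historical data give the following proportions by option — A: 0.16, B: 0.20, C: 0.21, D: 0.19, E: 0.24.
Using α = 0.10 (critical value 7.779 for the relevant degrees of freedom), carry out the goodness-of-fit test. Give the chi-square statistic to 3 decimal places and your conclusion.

23.632; reject

Expected counts E_i = n·p_i: 276×0.16 = 44.16, 276×0.20 = 55.2, 276×0.21 = 57.96, 276×0.19 = 52.44, 276×0.24 = 66.24.
χ² = (50−44.16)²/44.16 + (67−55.2)²/55.2 + (79−57.96)²/57.96 + (37−52.44)²/52.44 + (43−66.24)²/66.24
   = 0.7723 + 2.5225 + 7.6377 + 4.5460 + 8.1536
Sum = 23.632
df = 4. Since 23.632 > 7.779, we reject H₀.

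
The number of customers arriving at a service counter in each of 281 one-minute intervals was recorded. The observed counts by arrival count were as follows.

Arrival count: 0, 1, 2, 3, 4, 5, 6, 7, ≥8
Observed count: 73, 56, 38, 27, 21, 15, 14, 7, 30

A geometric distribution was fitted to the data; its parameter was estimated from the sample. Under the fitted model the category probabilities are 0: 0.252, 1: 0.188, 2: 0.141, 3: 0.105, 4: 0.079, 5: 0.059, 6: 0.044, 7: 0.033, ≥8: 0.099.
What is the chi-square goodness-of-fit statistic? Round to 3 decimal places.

Expected counts E_i = n·p_i: 281×0.252 = 70.812, 281×0.188 = 52.828, 281×0.141 = 39.621, 281×0.105 = 29.505, 281×0.079 = 22.199, 281×0.059 = 16.579, 281×0.044 = 12.364, 281×0.033 = 9.273, 281×0.099 = 27.819.
0: (73 − 70.812)²/70.812 = 4.787344/70.812 = 0.0676
1: (56 − 52.828)²/52.828 = 10.061584/52.828 = 0.1905
2: (38 − 39.621)²/39.621 = 2.627641/39.621 = 0.0663
3: (27 − 29.505)²/29.505 = 6.275025/29.505 = 0.2127
4: (21 − 22.199)²/22.199 = 1.437601/22.199 = 0.0648
5: (15 − 16.579)²/16.579 = 2.493241/16.579 = 0.1504
6: (14 − 12.364)²/12.364 = 2.676496/12.364 = 0.2165
7: (7 − 9.273)²/9.273 = 5.166529/9.273 = 0.5572
≥8: (30 − 27.819)²/27.819 = 4.756761/27.819 = 0.1710
Sum = 1.697

1.697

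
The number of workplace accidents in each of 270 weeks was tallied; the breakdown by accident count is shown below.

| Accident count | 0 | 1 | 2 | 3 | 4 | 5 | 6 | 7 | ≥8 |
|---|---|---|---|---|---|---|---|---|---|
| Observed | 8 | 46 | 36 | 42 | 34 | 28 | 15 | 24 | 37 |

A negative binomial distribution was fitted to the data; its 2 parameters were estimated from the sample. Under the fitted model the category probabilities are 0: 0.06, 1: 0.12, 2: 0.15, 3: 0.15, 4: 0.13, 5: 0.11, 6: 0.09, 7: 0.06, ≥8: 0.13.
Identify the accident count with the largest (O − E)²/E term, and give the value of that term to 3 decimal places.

Expected counts E_i = n·p_i: 270×0.06 = 16.2, 270×0.12 = 32.4, 270×0.15 = 40.5, 270×0.15 = 40.5, 270×0.13 = 35.1, 270×0.11 = 29.7, 270×0.09 = 24.3, 270×0.06 = 16.2, 270×0.13 = 35.1.
cat         O        E   (O−E)²/E
0           8     16.2     4.1506
1          46     32.4     5.7086
2          36     40.5     0.5000
3          42     40.5     0.0556
4          34     35.1     0.0345
5          28     29.7     0.0973
6          15     24.3     3.5593
7          24     16.2     3.7556
≥8         37     35.1     0.1028
The largest term is for 1: 5.709.

1, 5.709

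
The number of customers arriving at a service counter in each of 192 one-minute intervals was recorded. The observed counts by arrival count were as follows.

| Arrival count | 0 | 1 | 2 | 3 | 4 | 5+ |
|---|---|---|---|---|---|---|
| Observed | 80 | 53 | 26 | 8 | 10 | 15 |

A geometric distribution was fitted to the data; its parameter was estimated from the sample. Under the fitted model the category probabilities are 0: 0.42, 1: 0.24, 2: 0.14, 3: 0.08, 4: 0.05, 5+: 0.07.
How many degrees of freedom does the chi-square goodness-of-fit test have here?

4

There are k = 6 categories and 1 parameter estimated from the data, so df = 6 − 1 − 1 = 4.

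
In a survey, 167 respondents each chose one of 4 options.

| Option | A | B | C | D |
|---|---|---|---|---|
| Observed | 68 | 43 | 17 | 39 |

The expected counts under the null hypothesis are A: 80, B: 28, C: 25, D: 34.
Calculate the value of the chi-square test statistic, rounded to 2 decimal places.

13.13

A: (68 − 80)²/80 = 144/80 = 1.800
B: (43 − 28)²/28 = 225/28 = 8.036
C: (17 − 25)²/25 = 64/25 = 2.560
D: (39 − 34)²/34 = 25/34 = 0.735
Sum = 13.13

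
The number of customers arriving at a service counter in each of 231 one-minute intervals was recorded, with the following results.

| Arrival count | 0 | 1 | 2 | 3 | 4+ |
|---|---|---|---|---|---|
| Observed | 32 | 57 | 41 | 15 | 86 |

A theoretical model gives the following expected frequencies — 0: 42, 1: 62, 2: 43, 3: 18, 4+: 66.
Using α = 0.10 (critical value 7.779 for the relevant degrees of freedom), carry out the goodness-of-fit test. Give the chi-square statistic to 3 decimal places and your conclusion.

9.438; reject

χ² = (32−42)²/42 + (57−62)²/62 + (41−43)²/43 + (15−18)²/18 + (86−66)²/66
   = 2.3810 + 0.4032 + 0.0930 + 0.5000 + 6.0606
Sum = 9.438
df = 4. Since 9.438 > 7.779, we reject H₀.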